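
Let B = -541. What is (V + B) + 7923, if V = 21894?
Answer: 29276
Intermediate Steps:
(V + B) + 7923 = (21894 - 541) + 7923 = 21353 + 7923 = 29276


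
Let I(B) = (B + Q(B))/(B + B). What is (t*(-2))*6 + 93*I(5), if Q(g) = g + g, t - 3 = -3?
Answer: 279/2 ≈ 139.50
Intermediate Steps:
t = 0 (t = 3 - 3 = 0)
Q(g) = 2*g
I(B) = 3/2 (I(B) = (B + 2*B)/(B + B) = (3*B)/((2*B)) = (3*B)*(1/(2*B)) = 3/2)
(t*(-2))*6 + 93*I(5) = (0*(-2))*6 + 93*(3/2) = 0*6 + 279/2 = 0 + 279/2 = 279/2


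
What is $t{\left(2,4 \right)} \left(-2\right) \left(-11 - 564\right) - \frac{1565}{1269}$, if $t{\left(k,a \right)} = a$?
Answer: $\frac{5835835}{1269} \approx 4598.8$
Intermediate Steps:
$t{\left(2,4 \right)} \left(-2\right) \left(-11 - 564\right) - \frac{1565}{1269} = 4 \left(-2\right) \left(-11 - 564\right) - \frac{1565}{1269} = - 8 \left(-11 - 564\right) - \frac{1565}{1269} = \left(-8\right) \left(-575\right) - \frac{1565}{1269} = 4600 - \frac{1565}{1269} = \frac{5835835}{1269}$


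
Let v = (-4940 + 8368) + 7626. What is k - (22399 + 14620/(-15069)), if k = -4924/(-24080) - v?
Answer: -3034595044801/90715380 ≈ -33452.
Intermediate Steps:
v = 11054 (v = 3428 + 7626 = 11054)
k = -66543849/6020 (k = -4924/(-24080) - 1*11054 = -4924*(-1/24080) - 11054 = 1231/6020 - 11054 = -66543849/6020 ≈ -11054.)
k - (22399 + 14620/(-15069)) = -66543849/6020 - (22399 + 14620/(-15069)) = -66543849/6020 - (22399 + 14620*(-1/15069)) = -66543849/6020 - (22399 - 14620/15069) = -66543849/6020 - 1*337515911/15069 = -66543849/6020 - 337515911/15069 = -3034595044801/90715380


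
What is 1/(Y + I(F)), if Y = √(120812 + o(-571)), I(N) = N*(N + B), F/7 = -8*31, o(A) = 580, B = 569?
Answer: 84413/171013304598 - √843/342026609196 ≈ 4.9352e-7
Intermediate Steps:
F = -1736 (F = 7*(-8*31) = 7*(-248) = -1736)
I(N) = N*(569 + N) (I(N) = N*(N + 569) = N*(569 + N))
Y = 12*√843 (Y = √(120812 + 580) = √121392 = 12*√843 ≈ 348.41)
1/(Y + I(F)) = 1/(12*√843 - 1736*(569 - 1736)) = 1/(12*√843 - 1736*(-1167)) = 1/(12*√843 + 2025912) = 1/(2025912 + 12*√843)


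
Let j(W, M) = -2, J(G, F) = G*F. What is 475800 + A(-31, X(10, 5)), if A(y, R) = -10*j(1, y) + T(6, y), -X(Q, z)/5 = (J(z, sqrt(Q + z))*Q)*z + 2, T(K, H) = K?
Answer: 475826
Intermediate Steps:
J(G, F) = F*G
X(Q, z) = -10 - 5*Q*z**2*sqrt(Q + z) (X(Q, z) = -5*(((sqrt(Q + z)*z)*Q)*z + 2) = -5*(((z*sqrt(Q + z))*Q)*z + 2) = -5*((Q*z*sqrt(Q + z))*z + 2) = -5*(Q*z**2*sqrt(Q + z) + 2) = -5*(2 + Q*z**2*sqrt(Q + z)) = -10 - 5*Q*z**2*sqrt(Q + z))
A(y, R) = 26 (A(y, R) = -10*(-2) + 6 = 20 + 6 = 26)
475800 + A(-31, X(10, 5)) = 475800 + 26 = 475826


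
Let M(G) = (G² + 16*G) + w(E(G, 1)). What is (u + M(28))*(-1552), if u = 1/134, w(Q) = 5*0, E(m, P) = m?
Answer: -128109064/67 ≈ -1.9121e+6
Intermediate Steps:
w(Q) = 0
M(G) = G² + 16*G (M(G) = (G² + 16*G) + 0 = G² + 16*G)
u = 1/134 ≈ 0.0074627
(u + M(28))*(-1552) = (1/134 + 28*(16 + 28))*(-1552) = (1/134 + 28*44)*(-1552) = (1/134 + 1232)*(-1552) = (165089/134)*(-1552) = -128109064/67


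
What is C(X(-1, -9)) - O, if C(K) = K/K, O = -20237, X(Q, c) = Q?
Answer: 20238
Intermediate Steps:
C(K) = 1
C(X(-1, -9)) - O = 1 - 1*(-20237) = 1 + 20237 = 20238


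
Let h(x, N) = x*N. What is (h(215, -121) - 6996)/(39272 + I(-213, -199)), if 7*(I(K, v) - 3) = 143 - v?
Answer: -231077/275267 ≈ -0.83947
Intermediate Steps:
h(x, N) = N*x
I(K, v) = 164/7 - v/7 (I(K, v) = 3 + (143 - v)/7 = 3 + (143/7 - v/7) = 164/7 - v/7)
(h(215, -121) - 6996)/(39272 + I(-213, -199)) = (-121*215 - 6996)/(39272 + (164/7 - 1/7*(-199))) = (-26015 - 6996)/(39272 + (164/7 + 199/7)) = -33011/(39272 + 363/7) = -33011/275267/7 = -33011*7/275267 = -231077/275267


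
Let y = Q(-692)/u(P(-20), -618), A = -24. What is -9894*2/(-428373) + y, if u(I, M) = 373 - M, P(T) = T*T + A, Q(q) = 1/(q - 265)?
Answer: 63186039/1367890183 ≈ 0.046192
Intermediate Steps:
Q(q) = 1/(-265 + q)
P(T) = -24 + T² (P(T) = T*T - 24 = T² - 24 = -24 + T²)
y = -1/948387 (y = 1/((-265 - 692)*(373 - 1*(-618))) = 1/((-957)*(373 + 618)) = -1/957/991 = -1/957*1/991 = -1/948387 ≈ -1.0544e-6)
-9894*2/(-428373) + y = -9894*2/(-428373) - 1/948387 = -19788*(-1/428373) - 1/948387 = 6596/142791 - 1/948387 = 63186039/1367890183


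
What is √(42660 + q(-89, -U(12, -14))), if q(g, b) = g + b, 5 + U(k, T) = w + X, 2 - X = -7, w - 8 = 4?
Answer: √42555 ≈ 206.29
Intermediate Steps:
w = 12 (w = 8 + 4 = 12)
X = 9 (X = 2 - 1*(-7) = 2 + 7 = 9)
U(k, T) = 16 (U(k, T) = -5 + (12 + 9) = -5 + 21 = 16)
q(g, b) = b + g
√(42660 + q(-89, -U(12, -14))) = √(42660 + (-1*16 - 89)) = √(42660 + (-16 - 89)) = √(42660 - 105) = √42555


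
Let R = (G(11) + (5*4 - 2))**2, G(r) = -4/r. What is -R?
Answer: -37636/121 ≈ -311.04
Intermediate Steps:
R = 37636/121 (R = (-4/11 + (5*4 - 2))**2 = (-4*1/11 + (20 - 2))**2 = (-4/11 + 18)**2 = (194/11)**2 = 37636/121 ≈ 311.04)
-R = -1*37636/121 = -37636/121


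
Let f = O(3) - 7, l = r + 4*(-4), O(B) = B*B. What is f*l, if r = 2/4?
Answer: -31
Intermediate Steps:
O(B) = B²
r = ½ (r = 2*(¼) = ½ ≈ 0.50000)
l = -31/2 (l = ½ + 4*(-4) = ½ - 16 = -31/2 ≈ -15.500)
f = 2 (f = 3² - 7 = 9 - 7 = 2)
f*l = 2*(-31/2) = -31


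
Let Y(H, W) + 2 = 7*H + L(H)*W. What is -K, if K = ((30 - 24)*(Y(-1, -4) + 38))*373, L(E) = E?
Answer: -73854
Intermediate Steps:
Y(H, W) = -2 + 7*H + H*W (Y(H, W) = -2 + (7*H + H*W) = -2 + 7*H + H*W)
K = 73854 (K = ((30 - 24)*((-2 + 7*(-1) - 1*(-4)) + 38))*373 = (6*((-2 - 7 + 4) + 38))*373 = (6*(-5 + 38))*373 = (6*33)*373 = 198*373 = 73854)
-K = -1*73854 = -73854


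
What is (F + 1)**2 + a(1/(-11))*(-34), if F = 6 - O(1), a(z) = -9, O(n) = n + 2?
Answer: 322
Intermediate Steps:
O(n) = 2 + n
F = 3 (F = 6 - (2 + 1) = 6 - 1*3 = 6 - 3 = 3)
(F + 1)**2 + a(1/(-11))*(-34) = (3 + 1)**2 - 9*(-34) = 4**2 + 306 = 16 + 306 = 322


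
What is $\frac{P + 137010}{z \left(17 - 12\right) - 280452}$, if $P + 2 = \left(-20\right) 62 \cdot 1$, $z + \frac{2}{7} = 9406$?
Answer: $- \frac{237594}{408491} \approx -0.58164$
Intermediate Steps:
$z = \frac{65840}{7}$ ($z = - \frac{2}{7} + 9406 = \frac{65840}{7} \approx 9405.7$)
$P = -1242$ ($P = -2 + \left(-20\right) 62 \cdot 1 = -2 - 1240 = -1242$)
$\frac{P + 137010}{z \left(17 - 12\right) - 280452} = \frac{-1242 + 137010}{\frac{65840 \left(17 - 12\right)}{7} - 280452} = \frac{135768}{\frac{65840 \left(17 - 12\right)}{7} - 280452} = \frac{135768}{\frac{65840}{7} \cdot 5 - 280452} = \frac{135768}{\frac{329200}{7} - 280452} = \frac{135768}{- \frac{1633964}{7}} = 135768 \left(- \frac{7}{1633964}\right) = - \frac{237594}{408491}$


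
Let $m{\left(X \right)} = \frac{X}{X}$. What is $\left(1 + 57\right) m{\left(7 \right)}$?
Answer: $58$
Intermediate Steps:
$m{\left(X \right)} = 1$
$\left(1 + 57\right) m{\left(7 \right)} = \left(1 + 57\right) 1 = 58 \cdot 1 = 58$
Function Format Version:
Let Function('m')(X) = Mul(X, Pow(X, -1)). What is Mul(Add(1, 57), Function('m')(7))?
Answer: 58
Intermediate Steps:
Function('m')(X) = 1
Mul(Add(1, 57), Function('m')(7)) = Mul(Add(1, 57), 1) = Mul(58, 1) = 58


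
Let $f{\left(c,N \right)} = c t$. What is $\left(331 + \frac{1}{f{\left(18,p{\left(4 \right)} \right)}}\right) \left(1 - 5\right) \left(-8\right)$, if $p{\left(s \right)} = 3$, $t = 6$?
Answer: $\frac{285992}{27} \approx 10592.0$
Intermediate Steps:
$f{\left(c,N \right)} = 6 c$ ($f{\left(c,N \right)} = c 6 = 6 c$)
$\left(331 + \frac{1}{f{\left(18,p{\left(4 \right)} \right)}}\right) \left(1 - 5\right) \left(-8\right) = \left(331 + \frac{1}{6 \cdot 18}\right) \left(1 - 5\right) \left(-8\right) = \left(331 + \frac{1}{108}\right) \left(\left(-4\right) \left(-8\right)\right) = \left(331 + \frac{1}{108}\right) 32 = \frac{35749}{108} \cdot 32 = \frac{285992}{27}$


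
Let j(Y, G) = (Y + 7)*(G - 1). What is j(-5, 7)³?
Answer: 1728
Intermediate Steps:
j(Y, G) = (-1 + G)*(7 + Y) (j(Y, G) = (7 + Y)*(-1 + G) = (-1 + G)*(7 + Y))
j(-5, 7)³ = (-7 - 1*(-5) + 7*7 + 7*(-5))³ = (-7 + 5 + 49 - 35)³ = 12³ = 1728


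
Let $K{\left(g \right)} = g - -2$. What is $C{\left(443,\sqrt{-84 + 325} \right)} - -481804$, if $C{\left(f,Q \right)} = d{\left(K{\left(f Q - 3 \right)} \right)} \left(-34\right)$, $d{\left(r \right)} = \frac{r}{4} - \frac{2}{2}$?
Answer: $\frac{963693}{2} - \frac{7531 \sqrt{241}}{2} \approx 4.2339 \cdot 10^{5}$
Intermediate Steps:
$K{\left(g \right)} = 2 + g$ ($K{\left(g \right)} = g + 2 = 2 + g$)
$d{\left(r \right)} = -1 + \frac{r}{4}$ ($d{\left(r \right)} = r \frac{1}{4} - 1 = \frac{r}{4} - 1 = -1 + \frac{r}{4}$)
$C{\left(f,Q \right)} = \frac{85}{2} - \frac{17 Q f}{2}$ ($C{\left(f,Q \right)} = \left(-1 + \frac{2 + \left(f Q - 3\right)}{4}\right) \left(-34\right) = \left(-1 + \frac{2 + \left(Q f - 3\right)}{4}\right) \left(-34\right) = \left(-1 + \frac{2 + \left(-3 + Q f\right)}{4}\right) \left(-34\right) = \left(-1 + \frac{-1 + Q f}{4}\right) \left(-34\right) = \left(-1 + \left(- \frac{1}{4} + \frac{Q f}{4}\right)\right) \left(-34\right) = \left(- \frac{5}{4} + \frac{Q f}{4}\right) \left(-34\right) = \frac{85}{2} - \frac{17 Q f}{2}$)
$C{\left(443,\sqrt{-84 + 325} \right)} - -481804 = \left(\frac{85}{2} - \frac{17}{2} \sqrt{-84 + 325} \cdot 443\right) - -481804 = \left(\frac{85}{2} - \frac{17}{2} \sqrt{241} \cdot 443\right) + 481804 = \left(\frac{85}{2} - \frac{7531 \sqrt{241}}{2}\right) + 481804 = \frac{963693}{2} - \frac{7531 \sqrt{241}}{2}$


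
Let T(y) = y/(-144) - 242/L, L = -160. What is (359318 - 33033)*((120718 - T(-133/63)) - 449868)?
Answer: -17398347378409/162 ≈ -1.0740e+11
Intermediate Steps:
T(y) = 121/80 - y/144 (T(y) = y/(-144) - 242/(-160) = y*(-1/144) - 242*(-1/160) = -y/144 + 121/80 = 121/80 - y/144)
(359318 - 33033)*((120718 - T(-133/63)) - 449868) = (359318 - 33033)*((120718 - (121/80 - (-133)/(144*63))) - 449868) = 326285*((120718 - (121/80 - (-133)/(144*63))) - 449868) = 326285*((120718 - (121/80 - 1/144*(-19/9))) - 449868) = 326285*((120718 - (121/80 + 19/1296)) - 449868) = 326285*((120718 - 1*1237/810) - 449868) = 326285*((120718 - 1237/810) - 449868) = 326285*(97780343/810 - 449868) = 326285*(-266612737/810) = -17398347378409/162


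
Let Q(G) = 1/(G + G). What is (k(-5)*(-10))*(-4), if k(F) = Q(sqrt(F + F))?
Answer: -2*I*sqrt(10) ≈ -6.3246*I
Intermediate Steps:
Q(G) = 1/(2*G)
k(F) = sqrt(2)/(4*sqrt(F)) (k(F) = 1/(2*(sqrt(F + F))) = 1/(2*(sqrt(2*F))) = 1/(2*((sqrt(2)*sqrt(F)))) = (sqrt(2)/(2*sqrt(F)))/2 = sqrt(2)/(4*sqrt(F)))
(k(-5)*(-10))*(-4) = ((sqrt(2)/(4*sqrt(-5)))*(-10))*(-4) = ((sqrt(2)*(-I*sqrt(5)/5)/4)*(-10))*(-4) = (-I*sqrt(10)/20*(-10))*(-4) = (I*sqrt(10)/2)*(-4) = -2*I*sqrt(10)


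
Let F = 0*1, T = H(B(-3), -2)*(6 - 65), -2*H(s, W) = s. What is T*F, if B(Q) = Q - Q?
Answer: 0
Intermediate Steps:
B(Q) = 0
H(s, W) = -s/2
T = 0 (T = (-1/2*0)*(6 - 65) = 0*(-59) = 0)
F = 0
T*F = 0*0 = 0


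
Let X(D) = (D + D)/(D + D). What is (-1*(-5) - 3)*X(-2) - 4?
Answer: -2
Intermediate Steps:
X(D) = 1 (X(D) = (2*D)/((2*D)) = (2*D)*(1/(2*D)) = 1)
(-1*(-5) - 3)*X(-2) - 4 = (-1*(-5) - 3)*1 - 4 = (5 - 3)*1 - 4 = 2*1 - 4 = 2 - 4 = -2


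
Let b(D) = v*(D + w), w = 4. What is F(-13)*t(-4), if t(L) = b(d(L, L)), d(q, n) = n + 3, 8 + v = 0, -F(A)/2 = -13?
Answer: -624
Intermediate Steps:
F(A) = 26 (F(A) = -2*(-13) = 26)
v = -8 (v = -8 + 0 = -8)
d(q, n) = 3 + n
b(D) = -32 - 8*D (b(D) = -8*(D + 4) = -8*(4 + D) = -32 - 8*D)
t(L) = -56 - 8*L (t(L) = -32 - 8*(3 + L) = -32 + (-24 - 8*L) = -56 - 8*L)
F(-13)*t(-4) = 26*(-56 - 8*(-4)) = 26*(-56 + 32) = 26*(-24) = -624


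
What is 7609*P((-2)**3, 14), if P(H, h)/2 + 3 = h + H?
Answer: 45654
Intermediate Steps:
P(H, h) = -6 + 2*H + 2*h (P(H, h) = -6 + 2*(h + H) = -6 + 2*(H + h) = -6 + (2*H + 2*h) = -6 + 2*H + 2*h)
7609*P((-2)**3, 14) = 7609*(-6 + 2*(-2)**3 + 2*14) = 7609*(-6 + 2*(-8) + 28) = 7609*(-6 - 16 + 28) = 7609*6 = 45654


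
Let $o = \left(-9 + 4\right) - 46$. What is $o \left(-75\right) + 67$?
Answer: $3892$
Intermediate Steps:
$o = -51$ ($o = -5 - 46 = -51$)
$o \left(-75\right) + 67 = \left(-51\right) \left(-75\right) + 67 = 3825 + 67 = 3892$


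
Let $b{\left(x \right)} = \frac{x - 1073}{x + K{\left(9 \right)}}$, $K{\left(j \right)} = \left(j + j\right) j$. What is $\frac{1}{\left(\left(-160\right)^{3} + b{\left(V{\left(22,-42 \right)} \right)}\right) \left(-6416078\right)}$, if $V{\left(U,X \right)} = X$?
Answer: $\frac{12}{315363781248697} \approx 3.8051 \cdot 10^{-14}$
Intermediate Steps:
$K{\left(j \right)} = 2 j^{2}$ ($K{\left(j \right)} = 2 j j = 2 j^{2}$)
$b{\left(x \right)} = \frac{-1073 + x}{162 + x}$ ($b{\left(x \right)} = \frac{x - 1073}{x + 2 \cdot 9^{2}} = \frac{-1073 + x}{x + 2 \cdot 81} = \frac{-1073 + x}{x + 162} = \frac{-1073 + x}{162 + x}$)
$\frac{1}{\left(\left(-160\right)^{3} + b{\left(V{\left(22,-42 \right)} \right)}\right) \left(-6416078\right)} = \frac{1}{\left(\left(-160\right)^{3} + \frac{-1073 - 42}{162 - 42}\right) \left(-6416078\right)} = \frac{1}{-4096000 + \frac{1}{120} \left(-1115\right)} \left(- \frac{1}{6416078}\right) = \frac{1}{-4096000 - \frac{223}{24}} \left(- \frac{1}{6416078}\right) = \frac{1}{- \frac{98304223}{24}} \left(- \frac{1}{6416078}\right) = \left(- \frac{24}{98304223}\right) \left(- \frac{1}{6416078}\right) = \frac{12}{315363781248697}$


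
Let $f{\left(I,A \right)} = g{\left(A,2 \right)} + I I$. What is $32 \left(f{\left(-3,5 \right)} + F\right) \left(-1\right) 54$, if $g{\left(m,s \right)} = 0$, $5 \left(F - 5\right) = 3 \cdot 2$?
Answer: $- \frac{131328}{5} \approx -26266.0$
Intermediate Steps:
$F = \frac{31}{5}$ ($F = 5 + \frac{3 \cdot 2}{5} = 5 + \frac{1}{5} \cdot 6 = 5 + \frac{6}{5} = \frac{31}{5} \approx 6.2$)
$f{\left(I,A \right)} = I^{2}$ ($f{\left(I,A \right)} = 0 + I I = 0 + I^{2} = I^{2}$)
$32 \left(f{\left(-3,5 \right)} + F\right) \left(-1\right) 54 = 32 \left(\left(-3\right)^{2} + \frac{31}{5}\right) \left(-1\right) 54 = 32 \left(9 + \frac{31}{5}\right) \left(-1\right) 54 = 32 \cdot \frac{76}{5} \left(-1\right) 54 = 32 \left(- \frac{76}{5}\right) 54 = \left(- \frac{2432}{5}\right) 54 = - \frac{131328}{5}$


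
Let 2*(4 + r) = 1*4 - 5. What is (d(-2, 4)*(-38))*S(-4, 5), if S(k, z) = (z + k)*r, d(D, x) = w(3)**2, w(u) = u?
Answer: 1539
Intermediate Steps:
d(D, x) = 9 (d(D, x) = 3**2 = 9)
r = -9/2 (r = -4 + (1*4 - 5)/2 = -4 + (4 - 5)/2 = -4 + (1/2)*(-1) = -4 - 1/2 = -9/2 ≈ -4.5000)
S(k, z) = -9*k/2 - 9*z/2 (S(k, z) = (z + k)*(-9/2) = (k + z)*(-9/2) = -9*k/2 - 9*z/2)
(d(-2, 4)*(-38))*S(-4, 5) = (9*(-38))*(-9/2*(-4) - 9/2*5) = -342*(18 - 45/2) = -342*(-9/2) = 1539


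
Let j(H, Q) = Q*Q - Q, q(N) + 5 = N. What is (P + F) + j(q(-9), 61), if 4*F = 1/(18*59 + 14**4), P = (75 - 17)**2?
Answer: 1109173889/157912 ≈ 7024.0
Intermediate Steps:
P = 3364 (P = 58**2 = 3364)
q(N) = -5 + N
j(H, Q) = Q**2 - Q
F = 1/157912 (F = 1/(4*(18*59 + 14**4)) = 1/(4*(1062 + 38416)) = (1/4)/39478 = (1/4)*(1/39478) = 1/157912 ≈ 6.3326e-6)
(P + F) + j(q(-9), 61) = (3364 + 1/157912) + 61*(-1 + 61) = 531215969/157912 + 61*60 = 531215969/157912 + 3660 = 1109173889/157912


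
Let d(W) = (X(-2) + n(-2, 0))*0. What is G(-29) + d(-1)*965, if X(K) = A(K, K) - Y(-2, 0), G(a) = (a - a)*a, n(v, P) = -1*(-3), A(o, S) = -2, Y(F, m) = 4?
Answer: 0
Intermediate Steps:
n(v, P) = 3
G(a) = 0 (G(a) = 0*a = 0)
X(K) = -6 (X(K) = -2 - 1*4 = -2 - 4 = -6)
d(W) = 0 (d(W) = (-6 + 3)*0 = -3*0 = 0)
G(-29) + d(-1)*965 = 0 + 0*965 = 0 + 0 = 0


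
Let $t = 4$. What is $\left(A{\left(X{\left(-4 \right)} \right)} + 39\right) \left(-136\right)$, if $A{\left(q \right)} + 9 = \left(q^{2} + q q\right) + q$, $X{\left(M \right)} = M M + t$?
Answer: $-115600$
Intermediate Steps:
$X{\left(M \right)} = 4 + M^{2}$ ($X{\left(M \right)} = M M + 4 = M^{2} + 4 = 4 + M^{2}$)
$A{\left(q \right)} = -9 + q + 2 q^{2}$ ($A{\left(q \right)} = -9 + \left(\left(q^{2} + q q\right) + q\right) = -9 + \left(\left(q^{2} + q^{2}\right) + q\right) = -9 + \left(2 q^{2} + q\right) = -9 + \left(q + 2 q^{2}\right) = -9 + q + 2 q^{2}$)
$\left(A{\left(X{\left(-4 \right)} \right)} + 39\right) \left(-136\right) = \left(\left(-9 + \left(4 + \left(-4\right)^{2}\right) + 2 \left(4 + \left(-4\right)^{2}\right)^{2}\right) + 39\right) \left(-136\right) = \left(\left(-9 + \left(4 + 16\right) + 2 \left(4 + 16\right)^{2}\right) + 39\right) \left(-136\right) = \left(\left(-9 + 20 + 2 \cdot 20^{2}\right) + 39\right) \left(-136\right) = \left(\left(-9 + 20 + 2 \cdot 400\right) + 39\right) \left(-136\right) = \left(\left(-9 + 20 + 800\right) + 39\right) \left(-136\right) = \left(811 + 39\right) \left(-136\right) = 850 \left(-136\right) = -115600$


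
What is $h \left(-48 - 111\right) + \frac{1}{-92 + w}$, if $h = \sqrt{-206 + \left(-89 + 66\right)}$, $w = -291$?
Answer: $- \frac{1}{383} - 159 i \sqrt{229} \approx -0.002611 - 2406.1 i$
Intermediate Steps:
$h = i \sqrt{229}$ ($h = \sqrt{-206 - 23} = \sqrt{-229} = i \sqrt{229} \approx 15.133 i$)
$h \left(-48 - 111\right) + \frac{1}{-92 + w} = i \sqrt{229} \left(-48 - 111\right) + \frac{1}{-92 - 291} = i \sqrt{229} \left(-48 - 111\right) + \frac{1}{-383} = i \sqrt{229} \left(-159\right) - \frac{1}{383} = - 159 i \sqrt{229} - \frac{1}{383} = - \frac{1}{383} - 159 i \sqrt{229}$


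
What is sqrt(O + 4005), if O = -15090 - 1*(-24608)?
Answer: sqrt(13523) ≈ 116.29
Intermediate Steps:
O = 9518 (O = -15090 + 24608 = 9518)
sqrt(O + 4005) = sqrt(9518 + 4005) = sqrt(13523)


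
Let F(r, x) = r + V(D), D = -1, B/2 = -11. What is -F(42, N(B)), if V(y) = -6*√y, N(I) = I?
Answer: -42 + 6*I ≈ -42.0 + 6.0*I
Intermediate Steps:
B = -22 (B = 2*(-11) = -22)
F(r, x) = r - 6*I
-F(42, N(B)) = -(42 - 6*I) = -42 + 6*I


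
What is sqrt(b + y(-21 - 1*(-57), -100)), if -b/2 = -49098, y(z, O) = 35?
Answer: sqrt(98231) ≈ 313.42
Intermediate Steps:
b = 98196 (b = -2*(-49098) = 98196)
sqrt(b + y(-21 - 1*(-57), -100)) = sqrt(98196 + 35) = sqrt(98231)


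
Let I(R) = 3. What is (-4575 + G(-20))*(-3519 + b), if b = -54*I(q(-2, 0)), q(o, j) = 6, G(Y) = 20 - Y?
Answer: 16693335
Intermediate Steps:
b = -162 (b = -54*3 = -162)
(-4575 + G(-20))*(-3519 + b) = (-4575 + (20 - 1*(-20)))*(-3519 - 162) = (-4575 + (20 + 20))*(-3681) = (-4575 + 40)*(-3681) = -4535*(-3681) = 16693335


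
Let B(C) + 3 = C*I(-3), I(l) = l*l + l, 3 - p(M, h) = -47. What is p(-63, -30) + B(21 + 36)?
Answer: 389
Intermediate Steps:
p(M, h) = 50 (p(M, h) = 3 - 1*(-47) = 3 + 47 = 50)
I(l) = l + l² (I(l) = l² + l = l + l²)
B(C) = -3 + 6*C (B(C) = -3 + C*(-3*(1 - 3)) = -3 + C*(-3*(-2)) = -3 + C*6 = -3 + 6*C)
p(-63, -30) + B(21 + 36) = 50 + (-3 + 6*(21 + 36)) = 50 + (-3 + 6*57) = 50 + (-3 + 342) = 50 + 339 = 389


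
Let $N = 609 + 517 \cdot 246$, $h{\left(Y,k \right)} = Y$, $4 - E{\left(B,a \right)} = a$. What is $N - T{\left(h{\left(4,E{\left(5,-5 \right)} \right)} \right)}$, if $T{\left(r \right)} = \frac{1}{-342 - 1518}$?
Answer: $\frac{237691261}{1860} \approx 1.2779 \cdot 10^{5}$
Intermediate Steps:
$E{\left(B,a \right)} = 4 - a$
$N = 127791$ ($N = 609 + 127182 = 127791$)
$T{\left(r \right)} = - \frac{1}{1860}$ ($T{\left(r \right)} = \frac{1}{-342 - 1518} = \frac{1}{-1860} = - \frac{1}{1860}$)
$N - T{\left(h{\left(4,E{\left(5,-5 \right)} \right)} \right)} = 127791 - - \frac{1}{1860} = 127791 + \frac{1}{1860} = \frac{237691261}{1860}$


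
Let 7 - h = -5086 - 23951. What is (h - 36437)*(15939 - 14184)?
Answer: -12974715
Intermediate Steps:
h = 29044 (h = 7 - (-5086 - 23951) = 7 - 1*(-29037) = 7 + 29037 = 29044)
(h - 36437)*(15939 - 14184) = (29044 - 36437)*(15939 - 14184) = -7393*1755 = -12974715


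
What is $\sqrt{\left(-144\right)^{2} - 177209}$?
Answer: $i \sqrt{156473} \approx 395.57 i$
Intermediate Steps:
$\sqrt{\left(-144\right)^{2} - 177209} = \sqrt{20736 - 177209} = \sqrt{-156473} = i \sqrt{156473}$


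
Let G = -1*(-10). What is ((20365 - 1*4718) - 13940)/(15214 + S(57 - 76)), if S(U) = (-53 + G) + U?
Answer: 1707/15152 ≈ 0.11266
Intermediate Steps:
G = 10
S(U) = -43 + U (S(U) = (-53 + 10) + U = -43 + U)
((20365 - 1*4718) - 13940)/(15214 + S(57 - 76)) = ((20365 - 1*4718) - 13940)/(15214 + (-43 + (57 - 76))) = ((20365 - 4718) - 13940)/(15214 + (-43 - 19)) = (15647 - 13940)/(15214 - 62) = 1707/15152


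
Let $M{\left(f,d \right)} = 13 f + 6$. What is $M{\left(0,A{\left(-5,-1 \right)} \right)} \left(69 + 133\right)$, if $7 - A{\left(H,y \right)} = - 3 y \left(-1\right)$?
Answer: $1212$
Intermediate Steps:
$A{\left(H,y \right)} = 7 - 3 y$ ($A{\left(H,y \right)} = 7 - - 3 y \left(-1\right) = 7 - 3 y$)
$M{\left(f,d \right)} = 6 + 13 f$
$M{\left(0,A{\left(-5,-1 \right)} \right)} \left(69 + 133\right) = \left(6 + 13 \cdot 0\right) \left(69 + 133\right) = \left(6 + 0\right) 202 = 6 \cdot 202 = 1212$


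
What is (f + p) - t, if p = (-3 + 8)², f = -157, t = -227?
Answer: 95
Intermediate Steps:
p = 25 (p = 5² = 25)
(f + p) - t = (-157 + 25) - 1*(-227) = -132 + 227 = 95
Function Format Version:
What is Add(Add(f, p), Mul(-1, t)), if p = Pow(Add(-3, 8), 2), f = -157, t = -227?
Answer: 95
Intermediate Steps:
p = 25 (p = Pow(5, 2) = 25)
Add(Add(f, p), Mul(-1, t)) = Add(Add(-157, 25), Mul(-1, -227)) = Add(-132, 227) = 95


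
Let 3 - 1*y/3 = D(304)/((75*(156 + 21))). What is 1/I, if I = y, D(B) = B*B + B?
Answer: -885/10579 ≈ -0.083656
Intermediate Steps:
D(B) = B + B² (D(B) = B² + B = B + B²)
y = -10579/885 (y = 9 - 3*304*(1 + 304)/(75*(156 + 21)) = 9 - 3*304*305/(75*177) = 9 - 278160/13275 = 9 - 3*18544/2655 = 9 - 18544/885 = -10579/885 ≈ -11.954)
I = -10579/885 ≈ -11.954
1/I = 1/(-10579/885) = -885/10579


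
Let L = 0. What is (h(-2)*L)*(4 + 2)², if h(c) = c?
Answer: 0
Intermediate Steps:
(h(-2)*L)*(4 + 2)² = (-2*0)*(4 + 2)² = 0*6² = 0*36 = 0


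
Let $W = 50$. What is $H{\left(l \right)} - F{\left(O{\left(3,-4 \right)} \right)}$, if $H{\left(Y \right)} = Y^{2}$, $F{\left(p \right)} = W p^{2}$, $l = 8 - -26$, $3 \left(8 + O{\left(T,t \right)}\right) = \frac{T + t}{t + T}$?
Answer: $- \frac{16046}{9} \approx -1782.9$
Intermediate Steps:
$O{\left(T,t \right)} = - \frac{23}{3}$ ($O{\left(T,t \right)} = -8 + \frac{\left(T + t\right) \frac{1}{t + T}}{3} = -8 + \frac{\left(T + t\right) \frac{1}{T + t}}{3} = -8 + \frac{1}{3} \cdot 1 = -8 + \frac{1}{3} = - \frac{23}{3}$)
$l = 34$ ($l = 8 + 26 = 34$)
$F{\left(p \right)} = 50 p^{2}$
$H{\left(l \right)} - F{\left(O{\left(3,-4 \right)} \right)} = 34^{2} - 50 \left(- \frac{23}{3}\right)^{2} = 1156 - 50 \cdot \frac{529}{9} = 1156 - \frac{26450}{9} = - \frac{16046}{9}$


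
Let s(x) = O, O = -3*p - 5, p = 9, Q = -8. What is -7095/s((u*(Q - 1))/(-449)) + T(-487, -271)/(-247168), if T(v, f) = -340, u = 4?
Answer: 6850265/30896 ≈ 221.72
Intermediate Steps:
O = -32 (O = -3*9 - 5 = -27 - 5 = -32)
s(x) = -32
-7095/s((u*(Q - 1))/(-449)) + T(-487, -271)/(-247168) = -7095/(-32) - 340/(-247168) = -7095*(-1/32) - 340*(-1/247168) = 7095/32 + 85/61792 = 6850265/30896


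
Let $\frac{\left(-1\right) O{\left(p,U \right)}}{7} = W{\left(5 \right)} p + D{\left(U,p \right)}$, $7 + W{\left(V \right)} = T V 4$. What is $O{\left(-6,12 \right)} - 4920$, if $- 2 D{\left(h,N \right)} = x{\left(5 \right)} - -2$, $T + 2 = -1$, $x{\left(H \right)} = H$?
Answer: $- \frac{15419}{2} \approx -7709.5$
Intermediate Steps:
$T = -3$ ($T = -2 - 1 = -3$)
$D{\left(h,N \right)} = - \frac{7}{2}$ ($D{\left(h,N \right)} = - \frac{5 - -2}{2} = - \frac{5 + 2}{2} = \left(- \frac{1}{2}\right) 7 = - \frac{7}{2}$)
$W{\left(V \right)} = -7 - 12 V$ ($W{\left(V \right)} = -7 + - 3 V 4 = -7 - 12 V$)
$O{\left(p,U \right)} = \frac{49}{2} + 469 p$ ($O{\left(p,U \right)} = - 7 \left(\left(-7 - 60\right) p - \frac{7}{2}\right) = - 7 \left(- 67 p - \frac{7}{2}\right) = - 7 \left(- \frac{7}{2} - 67 p\right) = \frac{49}{2} + 469 p$)
$O{\left(-6,12 \right)} - 4920 = \left(\frac{49}{2} + 469 \left(-6\right)\right) - 4920 = \left(\frac{49}{2} - 2814\right) - 4920 = - \frac{5579}{2} - 4920 = - \frac{15419}{2}$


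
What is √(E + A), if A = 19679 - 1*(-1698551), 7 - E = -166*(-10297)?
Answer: √8935 ≈ 94.525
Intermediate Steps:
E = -1709295 (E = 7 - (-166)*(-10297) = 7 - 1*1709302 = 7 - 1709302 = -1709295)
A = 1718230 (A = 19679 + 1698551 = 1718230)
√(E + A) = √(-1709295 + 1718230) = √8935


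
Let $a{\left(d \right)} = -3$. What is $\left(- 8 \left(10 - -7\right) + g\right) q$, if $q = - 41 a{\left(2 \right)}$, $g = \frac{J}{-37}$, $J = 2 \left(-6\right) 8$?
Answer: $- \frac{607128}{37} \approx -16409.0$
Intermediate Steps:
$J = -96$ ($J = \left(-12\right) 8 = -96$)
$g = \frac{96}{37}$ ($g = - \frac{96}{-37} = \left(-96\right) \left(- \frac{1}{37}\right) = \frac{96}{37} \approx 2.5946$)
$q = 123$ ($q = \left(-41\right) \left(-3\right) = 123$)
$\left(- 8 \left(10 - -7\right) + g\right) q = \left(- 8 \left(10 - -7\right) + \frac{96}{37}\right) 123 = \left(- 8 \left(10 + 7\right) + \frac{96}{37}\right) 123 = \left(\left(-8\right) 17 + \frac{96}{37}\right) 123 = \left(-136 + \frac{96}{37}\right) 123 = \left(- \frac{4936}{37}\right) 123 = - \frac{607128}{37}$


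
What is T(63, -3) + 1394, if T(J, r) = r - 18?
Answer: 1373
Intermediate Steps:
T(J, r) = -18 + r
T(63, -3) + 1394 = (-18 - 3) + 1394 = -21 + 1394 = 1373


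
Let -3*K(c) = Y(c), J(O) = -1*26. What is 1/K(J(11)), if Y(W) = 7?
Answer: -3/7 ≈ -0.42857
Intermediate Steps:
J(O) = -26
K(c) = -7/3 (K(c) = -⅓*7 = -7/3)
1/K(J(11)) = 1/(-7/3) = -3/7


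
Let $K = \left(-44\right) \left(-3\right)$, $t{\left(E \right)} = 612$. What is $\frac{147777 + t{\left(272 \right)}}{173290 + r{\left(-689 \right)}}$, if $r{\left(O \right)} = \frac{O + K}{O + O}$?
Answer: $\frac{68160014}{79598059} \approx 0.8563$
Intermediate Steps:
$K = 132$
$r{\left(O \right)} = \frac{132 + O}{2 O}$ ($r{\left(O \right)} = \frac{O + 132}{O + O} = \frac{132 + O}{2 O}$)
$\frac{147777 + t{\left(272 \right)}}{173290 + r{\left(-689 \right)}} = \frac{147777 + 612}{173290 + \frac{132 - 689}{2 \left(-689\right)}} = \frac{148389}{173290 + \frac{1}{2} \left(- \frac{1}{689}\right) \left(-557\right)} = \frac{148389}{173290 + \frac{557}{1378}} = \frac{148389}{\frac{238794177}{1378}} = 148389 \cdot \frac{1378}{238794177} = \frac{68160014}{79598059}$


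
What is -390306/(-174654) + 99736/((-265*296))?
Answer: 274923152/285413745 ≈ 0.96324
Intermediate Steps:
-390306/(-174654) + 99736/((-265*296)) = -390306*(-1/174654) + 99736/(-78440) = 65051/29109 + 99736*(-1/78440) = 65051/29109 - 12467/9805 = 274923152/285413745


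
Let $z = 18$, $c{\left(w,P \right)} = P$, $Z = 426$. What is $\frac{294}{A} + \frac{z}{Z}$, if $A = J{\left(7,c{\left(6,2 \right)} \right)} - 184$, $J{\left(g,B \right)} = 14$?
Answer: $- \frac{10182}{6035} \approx -1.6872$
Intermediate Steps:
$A = -170$ ($A = 14 - 184 = -170$)
$\frac{294}{A} + \frac{z}{Z} = \frac{294}{-170} + \frac{18}{426} = 294 \left(- \frac{1}{170}\right) + 18 \cdot \frac{1}{426} = - \frac{147}{85} + \frac{3}{71} = - \frac{10182}{6035}$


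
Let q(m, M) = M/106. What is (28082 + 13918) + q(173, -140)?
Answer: 2225930/53 ≈ 41999.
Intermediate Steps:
q(m, M) = M/106 (q(m, M) = M*(1/106) = M/106)
(28082 + 13918) + q(173, -140) = (28082 + 13918) + (1/106)*(-140) = 42000 - 70/53 = 2225930/53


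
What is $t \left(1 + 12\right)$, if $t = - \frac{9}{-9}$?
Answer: $13$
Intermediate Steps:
$t = 1$ ($t = \left(-9\right) \left(- \frac{1}{9}\right) = 1$)
$t \left(1 + 12\right) = 1 \left(1 + 12\right) = 1 \cdot 13 = 13$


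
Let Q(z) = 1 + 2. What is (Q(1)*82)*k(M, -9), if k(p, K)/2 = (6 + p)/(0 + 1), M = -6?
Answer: 0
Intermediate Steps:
k(p, K) = 12 + 2*p (k(p, K) = 2*((6 + p)/(0 + 1)) = 2*((6 + p)/1) = 2*((6 + p)*1) = 2*(6 + p) = 12 + 2*p)
Q(z) = 3
(Q(1)*82)*k(M, -9) = (3*82)*(12 + 2*(-6)) = 246*(12 - 12) = 246*0 = 0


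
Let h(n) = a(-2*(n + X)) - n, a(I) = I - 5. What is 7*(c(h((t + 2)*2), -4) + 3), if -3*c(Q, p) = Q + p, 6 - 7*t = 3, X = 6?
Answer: 104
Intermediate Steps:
t = 3/7 (t = 6/7 - 1/7*3 = 6/7 - 3/7 = 3/7 ≈ 0.42857)
a(I) = -5 + I
h(n) = -17 - 3*n (h(n) = (-5 - 2*(n + 6)) - n = (-5 - 2*(6 + n)) - n = (-5 + (-12 - 2*n)) - n = (-17 - 2*n) - n = -17 - 3*n)
c(Q, p) = -Q/3 - p/3 (c(Q, p) = -(Q + p)/3 = -Q/3 - p/3)
7*(c(h((t + 2)*2), -4) + 3) = 7*((-(-17 - 3*(3/7 + 2)*2)/3 - 1/3*(-4)) + 3) = 7*((-(-17 - 51*2/7)/3 + 4/3) + 3) = 7*((-(-17 - 3*34/7)/3 + 4/3) + 3) = 7*((-(-17 - 102/7)/3 + 4/3) + 3) = 7*((-1/3*(-221/7) + 4/3) + 3) = 7*((221/21 + 4/3) + 3) = 7*(83/7 + 3) = 7*(104/7) = 104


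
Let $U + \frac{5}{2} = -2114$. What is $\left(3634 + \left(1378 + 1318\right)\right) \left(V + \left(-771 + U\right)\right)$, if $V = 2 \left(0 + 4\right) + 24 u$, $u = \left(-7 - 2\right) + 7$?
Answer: $-18531075$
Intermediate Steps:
$U = - \frac{4233}{2}$ ($U = - \frac{5}{2} - 2114 = - \frac{4233}{2} \approx -2116.5$)
$u = -2$ ($u = -9 + 7 = -2$)
$V = -40$ ($V = 2 \left(0 + 4\right) + 24 \left(-2\right) = 2 \cdot 4 - 48 = 8 - 48 = -40$)
$\left(3634 + \left(1378 + 1318\right)\right) \left(V + \left(-771 + U\right)\right) = \left(3634 + \left(1378 + 1318\right)\right) \left(-40 - \frac{5775}{2}\right) = \left(3634 + 2696\right) \left(-40 - \frac{5775}{2}\right) = 6330 \left(- \frac{5855}{2}\right) = -18531075$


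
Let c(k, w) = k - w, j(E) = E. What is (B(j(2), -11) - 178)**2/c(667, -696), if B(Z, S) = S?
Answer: 35721/1363 ≈ 26.208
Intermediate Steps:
(B(j(2), -11) - 178)**2/c(667, -696) = (-11 - 178)**2/(667 - 1*(-696)) = (-189)**2/(667 + 696) = 35721/1363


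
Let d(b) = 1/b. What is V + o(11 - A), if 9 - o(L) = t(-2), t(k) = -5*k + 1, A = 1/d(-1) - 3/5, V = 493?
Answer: 491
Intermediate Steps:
A = -8/5 (A = 1/1/(-1) - 3/5 = 1/(-1) - 3*⅕ = 1*(-1) - ⅗ = -1 - ⅗ = -8/5 ≈ -1.6000)
t(k) = 1 - 5*k
o(L) = -2 (o(L) = 9 - (1 - 5*(-2)) = 9 - (1 + 10) = 9 - 1*11 = 9 - 11 = -2)
V + o(11 - A) = 493 - 2 = 491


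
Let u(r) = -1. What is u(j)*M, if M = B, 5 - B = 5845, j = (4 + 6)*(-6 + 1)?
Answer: 5840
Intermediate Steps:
j = -50 (j = 10*(-5) = -50)
B = -5840 (B = 5 - 1*5845 = 5 - 5845 = -5840)
M = -5840
u(j)*M = -1*(-5840) = 5840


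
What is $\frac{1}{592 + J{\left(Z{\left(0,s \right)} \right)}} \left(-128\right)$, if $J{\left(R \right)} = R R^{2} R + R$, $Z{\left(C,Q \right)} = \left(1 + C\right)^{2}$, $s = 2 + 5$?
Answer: $- \frac{64}{297} \approx -0.21549$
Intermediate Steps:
$s = 7$
$J{\left(R \right)} = R + R^{4}$ ($J{\left(R \right)} = R^{3} R + R = R^{4} + R = R + R^{4}$)
$\frac{1}{592 + J{\left(Z{\left(0,s \right)} \right)}} \left(-128\right) = \frac{1}{592 + \left(\left(1 + 0\right)^{2} + \left(\left(1 + 0\right)^{2}\right)^{4}\right)} \left(-128\right) = \frac{1}{592 + \left(1^{2} + \left(1^{2}\right)^{4}\right)} \left(-128\right) = \frac{1}{592 + \left(1 + 1^{4}\right)} \left(-128\right) = \frac{1}{592 + \left(1 + 1\right)} \left(-128\right) = \frac{1}{592 + 2} \left(-128\right) = \frac{1}{594} \left(-128\right) = - \frac{64}{297}$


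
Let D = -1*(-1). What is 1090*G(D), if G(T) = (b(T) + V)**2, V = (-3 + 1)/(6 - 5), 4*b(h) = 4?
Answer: 1090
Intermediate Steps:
b(h) = 1 (b(h) = (1/4)*4 = 1)
D = 1
V = -2 (V = -2/1 = -2*1 = -2)
G(T) = 1 (G(T) = (1 - 2)**2 = (-1)**2 = 1)
1090*G(D) = 1090*1 = 1090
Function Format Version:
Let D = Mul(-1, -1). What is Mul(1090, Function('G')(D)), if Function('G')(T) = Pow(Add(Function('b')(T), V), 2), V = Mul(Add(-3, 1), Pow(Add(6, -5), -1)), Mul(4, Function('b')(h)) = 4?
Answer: 1090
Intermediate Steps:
Function('b')(h) = 1 (Function('b')(h) = Mul(Rational(1, 4), 4) = 1)
D = 1
V = -2 (V = Mul(-2, Pow(1, -1)) = Mul(-2, 1) = -2)
Function('G')(T) = 1 (Function('G')(T) = Pow(Add(1, -2), 2) = Pow(-1, 2) = 1)
Mul(1090, Function('G')(D)) = Mul(1090, 1) = 1090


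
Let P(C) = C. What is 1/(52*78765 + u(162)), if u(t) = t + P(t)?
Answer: 1/4096104 ≈ 2.4413e-7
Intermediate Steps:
u(t) = 2*t (u(t) = t + t = 2*t)
1/(52*78765 + u(162)) = 1/(52*78765 + 2*162) = 1/(4095780 + 324) = 1/4096104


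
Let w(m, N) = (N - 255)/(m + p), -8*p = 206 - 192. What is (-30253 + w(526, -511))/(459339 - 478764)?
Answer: 12688721/8146845 ≈ 1.5575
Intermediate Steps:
p = -7/4 (p = -(206 - 192)/8 = -⅛*14 = -7/4 ≈ -1.7500)
w(m, N) = (-255 + N)/(-7/4 + m) (w(m, N) = (N - 255)/(m - 7/4) = (-255 + N)/(-7/4 + m))
(-30253 + w(526, -511))/(459339 - 478764) = (-30253 + 4*(-255 - 511)/(-7 + 4*526))/(459339 - 478764) = (-30253 + 4*(-766)/(-7 + 2104))/(-19425) = (-30253 + 4*(-766)/2097)*(-1/19425) = (-30253 + 4*(1/2097)*(-766))*(-1/19425) = (-30253 - 3064/2097)*(-1/19425) = -63443605/2097*(-1/19425) = 12688721/8146845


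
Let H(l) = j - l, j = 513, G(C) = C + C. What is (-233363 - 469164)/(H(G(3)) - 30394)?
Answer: 702527/29887 ≈ 23.506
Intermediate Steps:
G(C) = 2*C
H(l) = 513 - l
(-233363 - 469164)/(H(G(3)) - 30394) = (-233363 - 469164)/((513 - 2*3) - 30394) = -702527/((513 - 1*6) - 30394) = -702527/((513 - 6) - 30394) = -702527/(507 - 30394) = -702527/(-29887) = -702527*(-1/29887) = 702527/29887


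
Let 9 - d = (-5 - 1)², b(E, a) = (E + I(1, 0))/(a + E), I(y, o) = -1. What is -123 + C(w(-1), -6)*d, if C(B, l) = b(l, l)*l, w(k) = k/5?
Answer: -57/2 ≈ -28.500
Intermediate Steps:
w(k) = k/5 (w(k) = k*(⅕) = k/5)
b(E, a) = (-1 + E)/(E + a) (b(E, a) = (E - 1)/(a + E) = (-1 + E)/(E + a))
C(B, l) = -½ + l/2 (C(B, l) = ((-1 + l)/(l + l))*l = ((-1 + l)/((2*l)))*l = ((1/(2*l))*(-1 + l))*l = ((-1 + l)/(2*l))*l = -½ + l/2)
d = -27 (d = 9 - (-5 - 1)² = 9 - 1*(-6)² = 9 - 1*36 = 9 - 36 = -27)
-123 + C(w(-1), -6)*d = -123 + (-½ + (½)*(-6))*(-27) = -123 + (-½ - 3)*(-27) = -123 - 7/2*(-27) = -123 + 189/2 = -57/2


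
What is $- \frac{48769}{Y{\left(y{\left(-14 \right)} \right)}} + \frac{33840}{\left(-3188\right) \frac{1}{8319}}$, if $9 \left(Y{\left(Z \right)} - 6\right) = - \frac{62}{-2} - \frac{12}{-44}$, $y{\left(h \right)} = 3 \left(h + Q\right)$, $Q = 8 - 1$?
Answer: $- \frac{9980468361}{106798} \approx -93452.0$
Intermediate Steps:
$Q = 7$ ($Q = 8 - 1 = 7$)
$y{\left(h \right)} = 21 + 3 h$ ($y{\left(h \right)} = 3 \left(h + 7\right) = 3 \left(7 + h\right) = 21 + 3 h$)
$Y{\left(Z \right)} = \frac{938}{99}$ ($Y{\left(Z \right)} = 6 + \frac{- \frac{62}{-2} - \frac{12}{-44}}{9} = 6 + \frac{\left(-62\right) \left(- \frac{1}{2}\right) - - \frac{3}{11}}{9} = 6 + \frac{31 + \frac{3}{11}}{9} = 6 + \frac{1}{9} \cdot \frac{344}{11} = 6 + \frac{344}{99} = \frac{938}{99}$)
$- \frac{48769}{Y{\left(y{\left(-14 \right)} \right)}} + \frac{33840}{\left(-3188\right) \frac{1}{8319}} = - \frac{48769}{\frac{938}{99}} + \frac{33840}{\left(-3188\right) \frac{1}{8319}} = \left(-48769\right) \frac{99}{938} + \frac{33840}{\left(-3188\right) \frac{1}{8319}} = - \frac{689733}{134} + \frac{33840}{- \frac{3188}{8319}} = - \frac{689733}{134} + 33840 \left(- \frac{8319}{3188}\right) = - \frac{689733}{134} - \frac{70378740}{797} = - \frac{9980468361}{106798}$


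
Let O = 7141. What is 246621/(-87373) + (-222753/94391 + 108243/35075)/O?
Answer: -530040461058578241/187789740780044975 ≈ -2.8225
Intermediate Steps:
246621/(-87373) + (-222753/94391 + 108243/35075)/O = 246621/(-87373) + (-222753/94391 + 108243/35075)/7141 = 246621*(-1/87373) + (-222753*1/94391 + 108243*(1/35075))*(1/7141) = -246621/87373 + (-222753/94391 + 108243/35075)*(1/7141) = -246621/87373 + (2404103538/3310764325)*(1/7141) = -246621/87373 + 2404103538/23642168044825 = -530040461058578241/187789740780044975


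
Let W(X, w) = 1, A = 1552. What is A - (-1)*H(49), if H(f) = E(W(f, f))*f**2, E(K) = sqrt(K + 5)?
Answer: 1552 + 2401*sqrt(6) ≈ 7433.2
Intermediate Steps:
E(K) = sqrt(5 + K)
H(f) = sqrt(6)*f**2 (H(f) = sqrt(5 + 1)*f**2 = sqrt(6)*f**2)
A - (-1)*H(49) = 1552 - (-1)*sqrt(6)*49**2 = 1552 - (-1)*sqrt(6)*2401 = 1552 - (-1)*2401*sqrt(6) = 1552 - (-2401)*sqrt(6) = 1552 + 2401*sqrt(6)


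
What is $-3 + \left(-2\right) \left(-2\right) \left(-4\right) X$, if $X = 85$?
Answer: $-1363$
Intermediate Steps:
$-3 + \left(-2\right) \left(-2\right) \left(-4\right) X = -3 + \left(-2\right) \left(-2\right) \left(-4\right) 85 = -3 + 4 \left(-4\right) 85 = -3 - 1360 = -1363$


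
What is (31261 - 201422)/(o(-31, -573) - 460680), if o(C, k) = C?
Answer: 170161/460711 ≈ 0.36934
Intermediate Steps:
(31261 - 201422)/(o(-31, -573) - 460680) = (31261 - 201422)/(-31 - 460680) = -170161/(-460711) = -170161*(-1/460711) = 170161/460711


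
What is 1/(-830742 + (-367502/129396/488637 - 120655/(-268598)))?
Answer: -2122853322517587/1763542461275379519821 ≈ -1.2037e-6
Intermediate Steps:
1/(-830742 + (-367502/129396/488637 - 120655/(-268598))) = 1/(-830742 + (-367502*1/129396*(1/488637) - 120655*(-1/268598))) = 1/(-830742 + (-183751/64698*1/488637 + 120655/268598)) = 1/(-830742 + (-183751/31613836626 + 120655/268598)) = 1/(-830742 + 953579525739733/2122853322517587) = 1/(-1763542461275379519821/2122853322517587) = -2122853322517587/1763542461275379519821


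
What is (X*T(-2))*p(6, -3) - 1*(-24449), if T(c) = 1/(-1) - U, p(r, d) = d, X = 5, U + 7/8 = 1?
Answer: 195727/8 ≈ 24466.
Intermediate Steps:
U = 1/8 (U = -7/8 + 1 = 1/8 ≈ 0.12500)
T(c) = -9/8 (T(c) = 1/(-1) - 1*1/8 = -1 - 1/8 = -9/8)
(X*T(-2))*p(6, -3) - 1*(-24449) = (5*(-9/8))*(-3) - 1*(-24449) = -45/8*(-3) + 24449 = 135/8 + 24449 = 195727/8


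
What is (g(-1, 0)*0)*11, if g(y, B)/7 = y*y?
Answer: 0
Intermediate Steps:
g(y, B) = 7*y**2 (g(y, B) = 7*(y*y) = 7*y**2)
(g(-1, 0)*0)*11 = ((7*(-1)**2)*0)*11 = ((7*1)*0)*11 = (7*0)*11 = 0*11 = 0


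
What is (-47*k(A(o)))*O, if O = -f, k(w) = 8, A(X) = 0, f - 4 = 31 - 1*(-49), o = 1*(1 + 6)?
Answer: 31584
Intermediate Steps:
o = 7 (o = 1*7 = 7)
f = 84 (f = 4 + (31 - 1*(-49)) = 4 + (31 + 49) = 4 + 80 = 84)
O = -84 (O = -1*84 = -84)
(-47*k(A(o)))*O = -47*8*(-84) = -376*(-84) = 31584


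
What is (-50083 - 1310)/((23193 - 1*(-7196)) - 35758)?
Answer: 51393/5369 ≈ 9.5722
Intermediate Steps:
(-50083 - 1310)/((23193 - 1*(-7196)) - 35758) = -51393/((23193 + 7196) - 35758) = -51393/(30389 - 35758) = -51393/(-5369) = -51393*(-1/5369) = 51393/5369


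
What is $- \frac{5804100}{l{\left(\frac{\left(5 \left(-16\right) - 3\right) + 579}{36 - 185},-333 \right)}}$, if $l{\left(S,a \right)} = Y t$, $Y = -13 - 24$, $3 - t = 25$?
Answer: $- \frac{2902050}{407} \approx -7130.3$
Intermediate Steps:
$t = -22$ ($t = 3 - 25 = -22$)
$Y = -37$
$l{\left(S,a \right)} = 814$ ($l{\left(S,a \right)} = \left(-37\right) \left(-22\right) = 814$)
$- \frac{5804100}{l{\left(\frac{\left(5 \left(-16\right) - 3\right) + 579}{36 - 185},-333 \right)}} = - \frac{5804100}{814} = \left(-5804100\right) \frac{1}{814} = - \frac{2902050}{407}$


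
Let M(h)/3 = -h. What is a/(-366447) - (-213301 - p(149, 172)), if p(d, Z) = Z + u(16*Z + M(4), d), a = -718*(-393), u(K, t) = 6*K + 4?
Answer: 28084037575/122149 ≈ 2.2992e+5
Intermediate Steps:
M(h) = -3*h (M(h) = 3*(-h) = -3*h)
u(K, t) = 4 + 6*K
a = 282174
p(d, Z) = -68 + 97*Z (p(d, Z) = Z + (4 + 6*(16*Z - 3*4)) = Z + (4 + 6*(16*Z - 12)) = Z + (4 + 6*(-12 + 16*Z)) = Z + (4 + (-72 + 96*Z)) = Z + (-68 + 96*Z) = -68 + 97*Z)
a/(-366447) - (-213301 - p(149, 172)) = 282174/(-366447) - (-213301 - (-68 + 97*172)) = 282174*(-1/366447) - (-213301 - (-68 + 16684)) = -94058/122149 - (-213301 - 1*16616) = -94058/122149 - (-213301 - 16616) = -94058/122149 - 1*(-229917) = -94058/122149 + 229917 = 28084037575/122149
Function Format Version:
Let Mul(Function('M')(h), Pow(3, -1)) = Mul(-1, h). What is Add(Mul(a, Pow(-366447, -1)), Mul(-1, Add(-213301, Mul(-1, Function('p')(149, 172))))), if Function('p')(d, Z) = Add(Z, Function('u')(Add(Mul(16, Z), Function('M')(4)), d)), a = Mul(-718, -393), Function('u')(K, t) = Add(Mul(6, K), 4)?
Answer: Rational(28084037575, 122149) ≈ 2.2992e+5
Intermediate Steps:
Function('M')(h) = Mul(-3, h) (Function('M')(h) = Mul(3, Mul(-1, h)) = Mul(-3, h))
Function('u')(K, t) = Add(4, Mul(6, K))
a = 282174
Function('p')(d, Z) = Add(-68, Mul(97, Z)) (Function('p')(d, Z) = Add(Z, Add(4, Mul(6, Add(Mul(16, Z), Mul(-3, 4))))) = Add(Z, Add(4, Mul(6, Add(Mul(16, Z), -12)))) = Add(Z, Add(4, Mul(6, Add(-12, Mul(16, Z))))) = Add(Z, Add(4, Add(-72, Mul(96, Z)))) = Add(Z, Add(-68, Mul(96, Z))) = Add(-68, Mul(97, Z)))
Add(Mul(a, Pow(-366447, -1)), Mul(-1, Add(-213301, Mul(-1, Function('p')(149, 172))))) = Add(Mul(282174, Pow(-366447, -1)), Mul(-1, Add(-213301, Mul(-1, Add(-68, Mul(97, 172)))))) = Add(Mul(282174, Rational(-1, 366447)), Mul(-1, Add(-213301, Mul(-1, Add(-68, 16684))))) = Add(Rational(-94058, 122149), Mul(-1, Add(-213301, Mul(-1, 16616)))) = Add(Rational(-94058, 122149), Mul(-1, Add(-213301, -16616))) = Add(Rational(-94058, 122149), Mul(-1, -229917)) = Add(Rational(-94058, 122149), 229917) = Rational(28084037575, 122149)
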